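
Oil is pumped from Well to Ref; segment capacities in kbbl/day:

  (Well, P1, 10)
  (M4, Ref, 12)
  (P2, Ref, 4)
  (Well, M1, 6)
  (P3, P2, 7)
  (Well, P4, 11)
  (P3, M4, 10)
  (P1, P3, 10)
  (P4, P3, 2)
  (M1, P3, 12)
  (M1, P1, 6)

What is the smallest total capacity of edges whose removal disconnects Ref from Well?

14

Augment Well→P4→P3→P2→Ref: bottleneck 2, flow now 2.
Augment Well→M1→P3→P2→Ref: bottleneck 2, flow now 4.
Augment Well→M1→P3→M4→Ref: bottleneck 4, flow now 8.
Augment Well→P1→P3→M4→Ref: bottleneck 6, flow now 14.
No augmenting path remains; maximum flow = 14.
By max-flow min-cut, the minimum cut capacity equals the max flow.
In the residual graph, reachable from Well: {Well, P4, M1, P1, P3, P2}.
Min-cut edges: P3→M4 (10), P2→Ref (4); capacity 10 + 4 = 14.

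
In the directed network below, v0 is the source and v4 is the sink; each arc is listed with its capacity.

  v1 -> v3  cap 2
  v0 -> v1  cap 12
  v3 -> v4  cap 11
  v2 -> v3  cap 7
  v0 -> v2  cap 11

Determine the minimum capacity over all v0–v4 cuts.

Augment v0→v1→v3→v4: bottleneck 2, flow now 2.
Augment v0→v2→v3→v4: bottleneck 7, flow now 9.
No augmenting path remains; maximum flow = 9.
By max-flow min-cut, the minimum cut capacity equals the max flow.
In the residual graph, reachable from v0: {v0, v1, v2}.
Min-cut edges: v1→v3 (2), v2→v3 (7); capacity 2 + 7 = 9.

9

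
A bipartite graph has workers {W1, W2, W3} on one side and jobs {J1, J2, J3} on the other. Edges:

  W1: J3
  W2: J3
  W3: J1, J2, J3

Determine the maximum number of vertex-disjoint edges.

2

Unit-capacity flow: source→left, listed edges, right→sink; max matching = max flow.
Augmenting path W1→J3 (+1); matched 1.
Augmenting path W3→J1 (+1); matched 2.
No augmenting path remains; maximum matching = 2.
König certificate: {W3, J3} is a vertex cover of size 2 (every listed pair touches it), so no matching can be larger.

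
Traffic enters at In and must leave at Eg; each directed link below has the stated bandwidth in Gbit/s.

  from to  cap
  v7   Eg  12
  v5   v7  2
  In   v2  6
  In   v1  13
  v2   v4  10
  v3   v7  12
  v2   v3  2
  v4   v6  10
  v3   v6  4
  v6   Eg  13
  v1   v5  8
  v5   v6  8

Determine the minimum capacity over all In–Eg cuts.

Augment In→v1→v5→v6→Eg: bottleneck 8, flow now 8.
Augment In→v2→v3→v6→Eg: bottleneck 2, flow now 10.
Augment In→v2→v4→v6→Eg: bottleneck 3, flow now 13.
Augment In→v2→v4→v6→v3→v7→Eg: bottleneck 1, flow now 14. (uses reverse residual edge)
No augmenting path remains; maximum flow = 14.
By max-flow min-cut, the minimum cut capacity equals the max flow.
In the residual graph, reachable from In: {In, v1}.
Min-cut edges: In→v2 (6), v1→v5 (8); capacity 6 + 8 = 14.

14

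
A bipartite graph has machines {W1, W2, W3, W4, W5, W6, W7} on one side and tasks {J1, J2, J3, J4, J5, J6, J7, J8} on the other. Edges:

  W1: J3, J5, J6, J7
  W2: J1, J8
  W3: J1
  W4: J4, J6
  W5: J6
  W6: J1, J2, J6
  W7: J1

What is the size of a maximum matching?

6

Unit-capacity flow: source→left, listed edges, right→sink; max matching = max flow.
Augmenting path W1→J3 (+1); matched 1.
Augmenting path W2→J1 (+1); matched 2.
Augmenting path W4→J4 (+1); matched 3.
Augmenting path W5→J6 (+1); matched 4.
Augmenting path W6→J2 (+1); matched 5.
Augmenting path W3→J1→W2→J8 (+1); matched 6.
No augmenting path remains; maximum matching = 6.
König certificate: {W1, W2, W4, W5, W6, J1} is a vertex cover of size 6 (every listed pair touches it), so no matching can be larger.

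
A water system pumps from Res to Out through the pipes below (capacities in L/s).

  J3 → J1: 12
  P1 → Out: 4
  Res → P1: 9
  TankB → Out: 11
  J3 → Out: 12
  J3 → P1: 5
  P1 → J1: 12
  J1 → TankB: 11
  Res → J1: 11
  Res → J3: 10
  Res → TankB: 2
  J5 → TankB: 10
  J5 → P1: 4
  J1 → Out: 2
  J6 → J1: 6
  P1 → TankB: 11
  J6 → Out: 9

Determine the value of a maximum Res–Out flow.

27

Augment Res→J3→Out: bottleneck 10, flow now 10.
Augment Res→P1→Out: bottleneck 4, flow now 14.
Augment Res→J1→Out: bottleneck 2, flow now 16.
Augment Res→TankB→Out: bottleneck 2, flow now 18.
Augment Res→P1→TankB→Out: bottleneck 5, flow now 23.
Augment Res→J1→TankB→Out: bottleneck 4, flow now 27.
No augmenting path remains; maximum flow = 27.
In the residual graph, reachable from Res: {Res, P1, J1, TankB}.
Min-cut edges: Res→J3 (10), P1→Out (4), J1→Out (2), TankB→Out (11); capacity 10 + 4 + 2 + 11 = 27.
This cut is saturated, so no flow can exceed 27.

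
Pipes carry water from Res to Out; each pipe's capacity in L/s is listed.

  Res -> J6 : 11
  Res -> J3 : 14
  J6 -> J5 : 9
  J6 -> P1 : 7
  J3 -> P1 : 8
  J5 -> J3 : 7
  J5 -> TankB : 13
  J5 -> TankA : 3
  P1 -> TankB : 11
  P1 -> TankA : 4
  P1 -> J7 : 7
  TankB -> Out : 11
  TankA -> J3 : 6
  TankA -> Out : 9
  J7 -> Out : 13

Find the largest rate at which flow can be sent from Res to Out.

Augment Res→J6→J5→TankB→Out: bottleneck 9, flow now 9.
Augment Res→J6→P1→TankB→Out: bottleneck 2, flow now 11.
Augment Res→J3→P1→TankA→Out: bottleneck 4, flow now 15.
Augment Res→J3→P1→J7→Out: bottleneck 4, flow now 19.
No augmenting path remains; maximum flow = 19.
In the residual graph, reachable from Res: {Res, J3}.
Min-cut edges: Res→J6 (11), J3→P1 (8); capacity 11 + 8 = 19.
This cut is saturated, so no flow can exceed 19.

19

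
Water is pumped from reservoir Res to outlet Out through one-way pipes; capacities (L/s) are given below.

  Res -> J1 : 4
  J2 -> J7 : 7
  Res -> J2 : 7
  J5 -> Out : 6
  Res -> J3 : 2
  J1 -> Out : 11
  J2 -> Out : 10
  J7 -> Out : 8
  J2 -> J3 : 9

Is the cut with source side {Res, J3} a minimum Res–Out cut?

Yes — it is a minimum cut (capacity 11).

Given cut capacity: 7 + 4 = 11.
Augment Res→J2→Out: bottleneck 7, flow now 7.
Augment Res→J1→Out: bottleneck 4, flow now 11.
No augmenting path remains; maximum flow = 11.
Cut capacity 11 equals the max flow, so it is a minimum cut.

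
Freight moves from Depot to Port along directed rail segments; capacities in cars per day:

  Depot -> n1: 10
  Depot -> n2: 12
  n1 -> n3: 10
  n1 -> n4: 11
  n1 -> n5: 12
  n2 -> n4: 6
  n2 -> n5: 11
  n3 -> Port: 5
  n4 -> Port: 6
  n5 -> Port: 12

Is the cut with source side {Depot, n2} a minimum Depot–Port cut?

No — its capacity is 27, but the minimum cut has capacity 22.

Given cut capacity: 10 + 6 + 11 = 27.
Augment Depot→n1→n3→Port: bottleneck 5, flow now 5.
Augment Depot→n1→n4→Port: bottleneck 5, flow now 10.
Augment Depot→n2→n4→Port: bottleneck 1, flow now 11.
Augment Depot→n2→n5→Port: bottleneck 11, flow now 22.
No augmenting path remains; maximum flow = 22.
In the residual graph, reachable from Depot: {Depot}.
Min-cut edges: Depot→n1 (10), Depot→n2 (12); capacity 10 + 12 = 22.
Cut capacity 27 exceeds the max flow 22, so it is not minimum.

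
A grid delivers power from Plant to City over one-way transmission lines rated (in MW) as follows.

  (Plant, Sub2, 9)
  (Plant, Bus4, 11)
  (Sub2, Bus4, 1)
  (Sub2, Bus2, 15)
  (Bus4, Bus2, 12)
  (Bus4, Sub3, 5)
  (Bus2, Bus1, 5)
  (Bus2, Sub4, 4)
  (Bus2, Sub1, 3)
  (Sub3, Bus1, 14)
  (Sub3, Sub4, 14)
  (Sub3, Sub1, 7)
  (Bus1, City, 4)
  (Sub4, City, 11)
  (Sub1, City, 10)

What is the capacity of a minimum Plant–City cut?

Augment Plant→Sub2→Bus2→Bus1→City: bottleneck 4, flow now 4.
Augment Plant→Sub2→Bus2→Sub4→City: bottleneck 4, flow now 8.
Augment Plant→Sub2→Bus2→Sub1→City: bottleneck 1, flow now 9.
Augment Plant→Bus4→Bus2→Sub1→City: bottleneck 2, flow now 11.
Augment Plant→Bus4→Sub3→Sub4→City: bottleneck 5, flow now 16.
No augmenting path remains; maximum flow = 16.
By max-flow min-cut, the minimum cut capacity equals the max flow.
In the residual graph, reachable from Plant: {Plant, Sub2, Bus4, Bus2, Bus1}.
Min-cut edges: Bus4→Sub3 (5), Bus2→Sub4 (4), Bus2→Sub1 (3), Bus1→City (4); capacity 5 + 4 + 3 + 4 = 16.

16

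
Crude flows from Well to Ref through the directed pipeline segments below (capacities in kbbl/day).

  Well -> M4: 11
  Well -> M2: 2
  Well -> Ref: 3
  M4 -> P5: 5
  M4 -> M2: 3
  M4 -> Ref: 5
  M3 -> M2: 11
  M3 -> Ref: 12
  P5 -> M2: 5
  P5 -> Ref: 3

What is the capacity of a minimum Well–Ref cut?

Augment Well→Ref: bottleneck 3, flow now 3.
Augment Well→M4→Ref: bottleneck 5, flow now 8.
Augment Well→M4→P5→Ref: bottleneck 3, flow now 11.
No augmenting path remains; maximum flow = 11.
By max-flow min-cut, the minimum cut capacity equals the max flow.
In the residual graph, reachable from Well: {Well, M4, P5, M2}.
Min-cut edges: Well→Ref (3), M4→Ref (5), P5→Ref (3); capacity 3 + 5 + 3 = 11.

11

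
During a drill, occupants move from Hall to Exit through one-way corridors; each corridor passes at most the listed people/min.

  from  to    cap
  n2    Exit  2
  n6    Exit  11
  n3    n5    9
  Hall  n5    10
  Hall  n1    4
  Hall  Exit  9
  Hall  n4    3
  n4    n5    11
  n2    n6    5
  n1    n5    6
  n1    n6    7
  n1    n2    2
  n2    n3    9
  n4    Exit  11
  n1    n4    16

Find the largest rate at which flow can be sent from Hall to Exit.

16

Augment Hall→Exit: bottleneck 9, flow now 9.
Augment Hall→n4→Exit: bottleneck 3, flow now 12.
Augment Hall→n1→n2→Exit: bottleneck 2, flow now 14.
Augment Hall→n1→n4→Exit: bottleneck 2, flow now 16.
No augmenting path remains; maximum flow = 16.
In the residual graph, reachable from Hall: {Hall, n5}.
Min-cut edges: Hall→n1 (4), Hall→n4 (3), Hall→Exit (9); capacity 4 + 3 + 9 = 16.
This cut is saturated, so no flow can exceed 16.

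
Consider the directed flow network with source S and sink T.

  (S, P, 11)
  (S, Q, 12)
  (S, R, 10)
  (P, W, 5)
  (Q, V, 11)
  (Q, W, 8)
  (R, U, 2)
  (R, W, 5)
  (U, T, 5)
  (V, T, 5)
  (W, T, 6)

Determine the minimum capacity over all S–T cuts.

13

Augment S→P→W→T: bottleneck 5, flow now 5.
Augment S→Q→V→T: bottleneck 5, flow now 10.
Augment S→Q→W→T: bottleneck 1, flow now 11.
Augment S→R→U→T: bottleneck 2, flow now 13.
No augmenting path remains; maximum flow = 13.
By max-flow min-cut, the minimum cut capacity equals the max flow.
In the residual graph, reachable from S: {S, P, Q, R, V, W}.
Min-cut edges: R→U (2), V→T (5), W→T (6); capacity 2 + 5 + 6 = 13.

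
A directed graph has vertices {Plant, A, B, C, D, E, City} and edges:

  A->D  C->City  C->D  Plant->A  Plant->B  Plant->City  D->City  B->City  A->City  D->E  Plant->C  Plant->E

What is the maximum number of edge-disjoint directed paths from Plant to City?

Assign every edge capacity 1; by Menger, the answer equals the max flow.
Path Plant→City (+1); total 1.
Path Plant→A→City (+1); total 2.
Path Plant→B→City (+1); total 3.
Path Plant→C→City (+1); total 4.
No residual Plant→City path; max flow = 4.
Certifying cut of size 4: {Plant→A, Plant→B, Plant→C, Plant→City}.

4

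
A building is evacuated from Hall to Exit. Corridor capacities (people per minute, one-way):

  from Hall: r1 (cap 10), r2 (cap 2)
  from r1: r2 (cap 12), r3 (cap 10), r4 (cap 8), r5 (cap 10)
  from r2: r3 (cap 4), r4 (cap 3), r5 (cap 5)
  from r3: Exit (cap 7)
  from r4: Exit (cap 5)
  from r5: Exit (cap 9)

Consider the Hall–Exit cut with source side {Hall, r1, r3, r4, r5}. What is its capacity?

35

Edges leaving {Hall, r1, r3, r4, r5}: Hall→r2 (2), r1→r2 (12), r3→Exit (7), r4→Exit (5), r5→Exit (9).
Cut capacity = 2 + 12 + 7 + 5 + 9 = 35.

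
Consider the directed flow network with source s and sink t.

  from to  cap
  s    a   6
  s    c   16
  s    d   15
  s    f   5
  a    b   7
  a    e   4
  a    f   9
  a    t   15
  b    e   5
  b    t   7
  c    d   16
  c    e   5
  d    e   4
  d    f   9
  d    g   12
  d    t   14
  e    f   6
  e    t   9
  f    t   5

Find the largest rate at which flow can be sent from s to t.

Augment s→a→t: bottleneck 6, flow now 6.
Augment s→d→t: bottleneck 14, flow now 20.
Augment s→f→t: bottleneck 5, flow now 25.
Augment s→c→e→t: bottleneck 5, flow now 30.
Augment s→d→e→t: bottleneck 1, flow now 31.
Augment s→c→d→e→t: bottleneck 3, flow now 34.
No augmenting path remains; maximum flow = 34.
In the residual graph, reachable from s: {s, c, d, f, g}.
Min-cut edges: s→a (6), c→e (5), d→e (4), d→t (14), f→t (5); capacity 6 + 5 + 4 + 14 + 5 = 34.
This cut is saturated, so no flow can exceed 34.

34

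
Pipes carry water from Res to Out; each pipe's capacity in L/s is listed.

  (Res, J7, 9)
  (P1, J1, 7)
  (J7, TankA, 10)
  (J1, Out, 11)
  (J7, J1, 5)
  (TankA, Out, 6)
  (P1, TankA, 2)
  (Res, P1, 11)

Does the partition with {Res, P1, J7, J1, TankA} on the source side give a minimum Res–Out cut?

Given cut capacity: 11 + 6 = 17.
Augment Res→P1→J1→Out: bottleneck 7, flow now 7.
Augment Res→P1→TankA→Out: bottleneck 2, flow now 9.
Augment Res→J7→J1→Out: bottleneck 4, flow now 13.
Augment Res→J7→TankA→Out: bottleneck 4, flow now 17.
No augmenting path remains; maximum flow = 17.
Cut capacity 17 equals the max flow, so it is a minimum cut.

Yes — it is a minimum cut (capacity 17).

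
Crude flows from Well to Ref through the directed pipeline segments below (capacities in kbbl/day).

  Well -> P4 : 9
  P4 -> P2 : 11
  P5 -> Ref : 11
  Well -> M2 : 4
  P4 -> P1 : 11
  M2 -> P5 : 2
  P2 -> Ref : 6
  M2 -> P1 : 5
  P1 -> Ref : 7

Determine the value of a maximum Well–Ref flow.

Augment Well→P4→P2→Ref: bottleneck 6, flow now 6.
Augment Well→P4→P1→Ref: bottleneck 3, flow now 9.
Augment Well→M2→P1→Ref: bottleneck 4, flow now 13.
No augmenting path remains; maximum flow = 13.
In the residual graph, reachable from Well: {Well}.
Min-cut edges: Well→P4 (9), Well→M2 (4); capacity 9 + 4 = 13.
This cut is saturated, so no flow can exceed 13.

13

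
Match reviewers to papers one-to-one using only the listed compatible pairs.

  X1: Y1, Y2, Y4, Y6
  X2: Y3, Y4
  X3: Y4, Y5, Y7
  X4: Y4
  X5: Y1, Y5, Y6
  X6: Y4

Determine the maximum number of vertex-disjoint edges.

5

Unit-capacity flow: source→left, listed edges, right→sink; max matching = max flow.
Augmenting path X1→Y1 (+1); matched 1.
Augmenting path X2→Y3 (+1); matched 2.
Augmenting path X3→Y4 (+1); matched 3.
Augmenting path X5→Y5 (+1); matched 4.
Augmenting path X4→Y4→X3→Y7 (+1); matched 5.
No augmenting path remains; maximum matching = 5.
König certificate: {X1, X2, X3, X5, Y4} is a vertex cover of size 5 (every listed pair touches it), so no matching can be larger.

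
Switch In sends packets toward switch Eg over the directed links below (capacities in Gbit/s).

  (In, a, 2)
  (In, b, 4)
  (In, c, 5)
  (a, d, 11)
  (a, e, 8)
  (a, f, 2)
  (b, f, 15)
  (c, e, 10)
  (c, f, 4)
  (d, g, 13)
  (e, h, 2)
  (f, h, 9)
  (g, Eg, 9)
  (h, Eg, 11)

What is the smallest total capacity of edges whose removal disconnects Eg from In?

Augment In→a→d→g→Eg: bottleneck 2, flow now 2.
Augment In→b→f→h→Eg: bottleneck 4, flow now 6.
Augment In→c→e→h→Eg: bottleneck 2, flow now 8.
Augment In→c→f→h→Eg: bottleneck 3, flow now 11.
No augmenting path remains; maximum flow = 11.
By max-flow min-cut, the minimum cut capacity equals the max flow.
In the residual graph, reachable from In: {In}.
Min-cut edges: In→a (2), In→b (4), In→c (5); capacity 2 + 4 + 5 = 11.

11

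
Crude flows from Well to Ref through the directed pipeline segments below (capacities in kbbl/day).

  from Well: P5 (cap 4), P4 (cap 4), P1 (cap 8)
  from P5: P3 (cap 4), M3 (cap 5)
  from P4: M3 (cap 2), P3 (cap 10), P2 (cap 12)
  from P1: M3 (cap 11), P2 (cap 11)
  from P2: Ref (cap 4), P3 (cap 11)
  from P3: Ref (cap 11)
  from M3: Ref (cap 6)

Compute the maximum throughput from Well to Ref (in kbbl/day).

16

Augment Well→P5→P3→Ref: bottleneck 4, flow now 4.
Augment Well→P4→P2→Ref: bottleneck 4, flow now 8.
Augment Well→P1→M3→Ref: bottleneck 6, flow now 14.
Augment Well→P1→P2→P3→Ref: bottleneck 2, flow now 16.
No augmenting path remains; maximum flow = 16.
In the residual graph, reachable from Well: {Well}.
Min-cut edges: Well→P5 (4), Well→P4 (4), Well→P1 (8); capacity 4 + 4 + 8 = 16.
This cut is saturated, so no flow can exceed 16.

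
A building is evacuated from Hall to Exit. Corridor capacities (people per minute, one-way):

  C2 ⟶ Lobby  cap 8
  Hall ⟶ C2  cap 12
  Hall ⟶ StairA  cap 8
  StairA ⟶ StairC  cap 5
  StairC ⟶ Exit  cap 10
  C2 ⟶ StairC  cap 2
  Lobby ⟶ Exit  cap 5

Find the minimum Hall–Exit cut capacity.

12

Augment Hall→StairA→StairC→Exit: bottleneck 5, flow now 5.
Augment Hall→C2→StairC→Exit: bottleneck 2, flow now 7.
Augment Hall→C2→Lobby→Exit: bottleneck 5, flow now 12.
No augmenting path remains; maximum flow = 12.
By max-flow min-cut, the minimum cut capacity equals the max flow.
In the residual graph, reachable from Hall: {Hall, StairA, C2, Lobby}.
Min-cut edges: StairA→StairC (5), C2→StairC (2), Lobby→Exit (5); capacity 5 + 2 + 5 = 12.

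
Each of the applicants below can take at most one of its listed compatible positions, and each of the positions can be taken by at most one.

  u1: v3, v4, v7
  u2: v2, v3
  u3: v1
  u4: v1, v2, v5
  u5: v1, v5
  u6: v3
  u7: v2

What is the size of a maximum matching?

5

Unit-capacity flow: source→left, listed edges, right→sink; max matching = max flow.
Augmenting path u1→v3 (+1); matched 1.
Augmenting path u2→v2 (+1); matched 2.
Augmenting path u3→v1 (+1); matched 3.
Augmenting path u4→v5 (+1); matched 4.
Augmenting path u6→v3→u1→v4 (+1); matched 5.
No augmenting path remains; maximum matching = 5.
König certificate: {u1, v1, v2, v3, v5} is a vertex cover of size 5 (every listed pair touches it), so no matching can be larger.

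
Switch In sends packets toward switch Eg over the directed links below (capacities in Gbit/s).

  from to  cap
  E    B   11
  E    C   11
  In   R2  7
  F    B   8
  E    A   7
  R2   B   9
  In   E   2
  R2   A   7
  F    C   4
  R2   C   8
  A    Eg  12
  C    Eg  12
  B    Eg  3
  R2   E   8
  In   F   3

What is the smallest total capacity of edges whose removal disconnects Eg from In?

Augment In→R2→B→Eg: bottleneck 3, flow now 3.
Augment In→R2→A→Eg: bottleneck 4, flow now 7.
Augment In→E→A→Eg: bottleneck 2, flow now 9.
Augment In→F→C→Eg: bottleneck 3, flow now 12.
No augmenting path remains; maximum flow = 12.
By max-flow min-cut, the minimum cut capacity equals the max flow.
In the residual graph, reachable from In: {In}.
Min-cut edges: In→R2 (7), In→E (2), In→F (3); capacity 7 + 2 + 3 = 12.

12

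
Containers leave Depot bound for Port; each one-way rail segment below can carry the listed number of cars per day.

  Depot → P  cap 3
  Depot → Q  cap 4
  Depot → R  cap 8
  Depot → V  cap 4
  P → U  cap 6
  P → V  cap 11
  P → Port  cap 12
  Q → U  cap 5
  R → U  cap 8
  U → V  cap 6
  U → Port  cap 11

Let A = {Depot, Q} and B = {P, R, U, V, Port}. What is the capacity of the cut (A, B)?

20

Edges leaving {Depot, Q}: Depot→P (3), Depot→R (8), Depot→V (4), Q→U (5).
Cut capacity = 3 + 8 + 4 + 5 = 20.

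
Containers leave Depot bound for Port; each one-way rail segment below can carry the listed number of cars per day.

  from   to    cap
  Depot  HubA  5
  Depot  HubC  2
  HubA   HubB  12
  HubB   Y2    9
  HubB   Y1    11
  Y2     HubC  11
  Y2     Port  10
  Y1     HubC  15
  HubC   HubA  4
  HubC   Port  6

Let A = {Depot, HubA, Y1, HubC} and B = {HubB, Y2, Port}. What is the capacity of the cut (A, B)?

18

Edges leaving {Depot, HubA, Y1, HubC}: HubA→HubB (12), HubC→Port (6).
Cut capacity = 12 + 6 = 18.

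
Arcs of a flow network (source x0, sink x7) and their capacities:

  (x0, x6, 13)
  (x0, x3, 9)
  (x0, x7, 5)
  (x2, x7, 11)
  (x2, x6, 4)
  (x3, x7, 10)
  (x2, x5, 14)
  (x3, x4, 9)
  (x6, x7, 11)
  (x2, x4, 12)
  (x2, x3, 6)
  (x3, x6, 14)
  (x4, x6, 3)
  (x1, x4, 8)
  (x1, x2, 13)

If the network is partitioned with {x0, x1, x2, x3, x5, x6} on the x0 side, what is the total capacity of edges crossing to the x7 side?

66

Edges leaving {x0, x1, x2, x3, x5, x6}: x0→x7 (5), x1→x4 (8), x2→x4 (12), x2→x7 (11), x3→x4 (9), x3→x7 (10), x6→x7 (11).
Cut capacity = 5 + 8 + 12 + 11 + 9 + 10 + 11 = 66.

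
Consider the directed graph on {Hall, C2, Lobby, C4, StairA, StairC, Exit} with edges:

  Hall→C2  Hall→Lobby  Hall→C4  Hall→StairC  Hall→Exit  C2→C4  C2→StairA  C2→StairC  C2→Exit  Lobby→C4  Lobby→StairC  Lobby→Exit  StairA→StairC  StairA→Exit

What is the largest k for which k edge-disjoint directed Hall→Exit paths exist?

Assign every edge capacity 1; by Menger, the answer equals the max flow.
Path Hall→Exit (+1); total 1.
Path Hall→C2→Exit (+1); total 2.
Path Hall→Lobby→Exit (+1); total 3.
No residual Hall→Exit path; max flow = 3.
Certifying cut of size 3: {Hall→C2, Hall→Exit, Hall→Lobby}.

3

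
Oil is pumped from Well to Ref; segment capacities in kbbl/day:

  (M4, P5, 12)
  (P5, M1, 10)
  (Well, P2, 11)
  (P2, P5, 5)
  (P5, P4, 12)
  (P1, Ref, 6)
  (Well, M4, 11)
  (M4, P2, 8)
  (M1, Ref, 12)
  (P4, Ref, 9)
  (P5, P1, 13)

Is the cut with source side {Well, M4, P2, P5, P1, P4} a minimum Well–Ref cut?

No — its capacity is 25, but the minimum cut has capacity 16.

Given cut capacity: 10 + 6 + 9 = 25.
Augment Well→M4→P5→M1→Ref: bottleneck 10, flow now 10.
Augment Well→M4→P5→P1→Ref: bottleneck 1, flow now 11.
Augment Well→P2→P5→P1→Ref: bottleneck 5, flow now 16.
No augmenting path remains; maximum flow = 16.
In the residual graph, reachable from Well: {Well, P2}.
Min-cut edges: Well→M4 (11), P2→P5 (5); capacity 11 + 5 = 16.
Cut capacity 25 exceeds the max flow 16, so it is not minimum.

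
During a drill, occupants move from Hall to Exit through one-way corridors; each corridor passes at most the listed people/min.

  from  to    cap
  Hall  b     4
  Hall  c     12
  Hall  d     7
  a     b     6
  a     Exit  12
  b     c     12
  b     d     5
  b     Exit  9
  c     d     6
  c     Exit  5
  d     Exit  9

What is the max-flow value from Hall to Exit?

18

Augment Hall→b→Exit: bottleneck 4, flow now 4.
Augment Hall→c→Exit: bottleneck 5, flow now 9.
Augment Hall→d→Exit: bottleneck 7, flow now 16.
Augment Hall→c→d→Exit: bottleneck 2, flow now 18.
No augmenting path remains; maximum flow = 18.
In the residual graph, reachable from Hall: {Hall, c, d}.
Min-cut edges: Hall→b (4), c→Exit (5), d→Exit (9); capacity 4 + 5 + 9 = 18.
This cut is saturated, so no flow can exceed 18.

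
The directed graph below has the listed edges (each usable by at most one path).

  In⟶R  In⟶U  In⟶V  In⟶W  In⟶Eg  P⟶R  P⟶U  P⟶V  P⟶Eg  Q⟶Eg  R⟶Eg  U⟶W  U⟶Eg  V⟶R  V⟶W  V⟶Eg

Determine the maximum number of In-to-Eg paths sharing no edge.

4

Assign every edge capacity 1; by Menger, the answer equals the max flow.
Path In→Eg (+1); total 1.
Path In→R→Eg (+1); total 2.
Path In→U→Eg (+1); total 3.
Path In→V→Eg (+1); total 4.
No residual In→Eg path; max flow = 4.
Certifying cut of size 4: {In→Eg, In→R, In→U, In→V}.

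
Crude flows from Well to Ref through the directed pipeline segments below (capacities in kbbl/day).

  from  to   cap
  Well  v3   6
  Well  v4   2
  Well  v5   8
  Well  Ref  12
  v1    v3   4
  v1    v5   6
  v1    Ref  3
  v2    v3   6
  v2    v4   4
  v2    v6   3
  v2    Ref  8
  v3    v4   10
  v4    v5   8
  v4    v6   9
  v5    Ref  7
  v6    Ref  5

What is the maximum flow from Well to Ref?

Augment Well→Ref: bottleneck 12, flow now 12.
Augment Well→v5→Ref: bottleneck 7, flow now 19.
Augment Well→v4→v6→Ref: bottleneck 2, flow now 21.
Augment Well→v3→v4→v6→Ref: bottleneck 3, flow now 24.
No augmenting path remains; maximum flow = 24.
In the residual graph, reachable from Well: {Well, v3, v4, v5, v6}.
Min-cut edges: Well→Ref (12), v5→Ref (7), v6→Ref (5); capacity 12 + 7 + 5 = 24.
This cut is saturated, so no flow can exceed 24.

24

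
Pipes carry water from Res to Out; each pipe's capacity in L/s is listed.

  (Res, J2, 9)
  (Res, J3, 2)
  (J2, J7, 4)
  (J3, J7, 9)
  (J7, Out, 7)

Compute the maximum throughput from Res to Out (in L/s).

6

Augment Res→J2→J7→Out: bottleneck 4, flow now 4.
Augment Res→J3→J7→Out: bottleneck 2, flow now 6.
No augmenting path remains; maximum flow = 6.
In the residual graph, reachable from Res: {Res, J2}.
Min-cut edges: Res→J3 (2), J2→J7 (4); capacity 2 + 4 = 6.
This cut is saturated, so no flow can exceed 6.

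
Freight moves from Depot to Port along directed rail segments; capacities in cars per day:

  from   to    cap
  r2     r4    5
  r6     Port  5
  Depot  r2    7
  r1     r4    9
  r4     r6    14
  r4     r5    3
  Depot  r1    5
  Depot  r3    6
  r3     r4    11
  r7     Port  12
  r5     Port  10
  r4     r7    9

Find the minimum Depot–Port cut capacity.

16

Augment Depot→r1→r4→r5→Port: bottleneck 3, flow now 3.
Augment Depot→r1→r4→r6→Port: bottleneck 2, flow now 5.
Augment Depot→r2→r4→r6→Port: bottleneck 3, flow now 8.
Augment Depot→r2→r4→r7→Port: bottleneck 2, flow now 10.
Augment Depot→r3→r4→r7→Port: bottleneck 6, flow now 16.
No augmenting path remains; maximum flow = 16.
By max-flow min-cut, the minimum cut capacity equals the max flow.
In the residual graph, reachable from Depot: {Depot, r2}.
Min-cut edges: Depot→r1 (5), Depot→r3 (6), r2→r4 (5); capacity 5 + 6 + 5 = 16.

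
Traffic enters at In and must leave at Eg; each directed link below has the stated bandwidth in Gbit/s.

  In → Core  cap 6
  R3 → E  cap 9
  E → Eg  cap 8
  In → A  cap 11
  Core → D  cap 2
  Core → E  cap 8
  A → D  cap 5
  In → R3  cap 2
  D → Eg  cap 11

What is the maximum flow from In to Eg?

Augment In→Core→E→Eg: bottleneck 6, flow now 6.
Augment In→R3→E→Eg: bottleneck 2, flow now 8.
Augment In→A→D→Eg: bottleneck 5, flow now 13.
No augmenting path remains; maximum flow = 13.
In the residual graph, reachable from In: {In, A}.
Min-cut edges: In→Core (6), In→R3 (2), A→D (5); capacity 6 + 2 + 5 = 13.
This cut is saturated, so no flow can exceed 13.

13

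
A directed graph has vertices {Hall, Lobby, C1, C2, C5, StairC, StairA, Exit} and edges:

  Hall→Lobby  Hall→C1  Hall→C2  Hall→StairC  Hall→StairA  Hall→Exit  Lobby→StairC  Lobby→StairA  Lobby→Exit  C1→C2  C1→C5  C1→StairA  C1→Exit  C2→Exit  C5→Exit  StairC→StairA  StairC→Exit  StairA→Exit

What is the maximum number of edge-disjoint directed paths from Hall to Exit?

Assign every edge capacity 1; by Menger, the answer equals the max flow.
Path Hall→Exit (+1); total 1.
Path Hall→Lobby→Exit (+1); total 2.
Path Hall→C1→Exit (+1); total 3.
Path Hall→C2→Exit (+1); total 4.
Path Hall→StairC→Exit (+1); total 5.
Path Hall→StairA→Exit (+1); total 6.
No residual Hall→Exit path; max flow = 6.
Certifying cut of size 6: {Hall→C1, Hall→C2, Hall→Exit, Hall→Lobby, Hall→StairA, Hall→StairC}.

6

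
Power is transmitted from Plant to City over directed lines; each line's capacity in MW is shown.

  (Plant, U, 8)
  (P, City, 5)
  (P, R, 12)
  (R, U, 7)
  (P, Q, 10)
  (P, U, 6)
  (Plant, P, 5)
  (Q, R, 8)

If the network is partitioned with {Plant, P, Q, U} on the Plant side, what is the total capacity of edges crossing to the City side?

Edges leaving {Plant, P, Q, U}: P→R (12), P→City (5), Q→R (8).
Cut capacity = 12 + 5 + 8 = 25.

25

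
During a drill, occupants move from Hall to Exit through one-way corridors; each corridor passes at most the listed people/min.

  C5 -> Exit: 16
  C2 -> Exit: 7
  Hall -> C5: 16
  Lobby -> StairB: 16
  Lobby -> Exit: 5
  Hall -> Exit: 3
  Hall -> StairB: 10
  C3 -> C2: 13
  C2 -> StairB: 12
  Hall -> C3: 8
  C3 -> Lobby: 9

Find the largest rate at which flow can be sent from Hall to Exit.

Augment Hall→Exit: bottleneck 3, flow now 3.
Augment Hall→C5→Exit: bottleneck 16, flow now 19.
Augment Hall→C3→Lobby→Exit: bottleneck 5, flow now 24.
Augment Hall→C3→C2→Exit: bottleneck 3, flow now 27.
No augmenting path remains; maximum flow = 27.
In the residual graph, reachable from Hall: {Hall, StairB}.
Min-cut edges: Hall→C3 (8), Hall→C5 (16), Hall→Exit (3); capacity 8 + 16 + 3 = 27.
This cut is saturated, so no flow can exceed 27.

27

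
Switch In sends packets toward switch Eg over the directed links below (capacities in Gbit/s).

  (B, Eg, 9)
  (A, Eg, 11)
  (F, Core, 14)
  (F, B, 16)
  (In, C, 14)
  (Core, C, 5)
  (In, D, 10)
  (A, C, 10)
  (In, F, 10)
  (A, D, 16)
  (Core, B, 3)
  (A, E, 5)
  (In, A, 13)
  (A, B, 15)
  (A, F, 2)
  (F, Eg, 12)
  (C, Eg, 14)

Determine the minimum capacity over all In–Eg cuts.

37

Augment In→A→Eg: bottleneck 11, flow now 11.
Augment In→F→Eg: bottleneck 10, flow now 21.
Augment In→C→Eg: bottleneck 14, flow now 35.
Augment In→A→F→Eg: bottleneck 2, flow now 37.
No augmenting path remains; maximum flow = 37.
By max-flow min-cut, the minimum cut capacity equals the max flow.
In the residual graph, reachable from In: {In, D}.
Min-cut edges: In→A (13), In→F (10), In→C (14); capacity 13 + 10 + 14 = 37.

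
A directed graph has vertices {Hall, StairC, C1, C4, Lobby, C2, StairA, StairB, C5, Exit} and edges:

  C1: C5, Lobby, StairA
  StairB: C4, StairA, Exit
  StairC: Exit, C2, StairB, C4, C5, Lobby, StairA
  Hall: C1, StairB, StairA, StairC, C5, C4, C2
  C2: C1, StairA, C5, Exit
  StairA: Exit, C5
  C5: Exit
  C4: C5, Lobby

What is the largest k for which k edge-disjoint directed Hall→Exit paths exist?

Assign every edge capacity 1; by Menger, the answer equals the max flow.
Path Hall→StairC→Exit (+1); total 1.
Path Hall→C2→Exit (+1); total 2.
Path Hall→StairA→Exit (+1); total 3.
Path Hall→StairB→Exit (+1); total 4.
Path Hall→C5→Exit (+1); total 5.
No residual Hall→Exit path; max flow = 5.
Certifying cut of size 5: {C5→Exit, Hall→C2, Hall→StairB, Hall→StairC, StairA→Exit}.

5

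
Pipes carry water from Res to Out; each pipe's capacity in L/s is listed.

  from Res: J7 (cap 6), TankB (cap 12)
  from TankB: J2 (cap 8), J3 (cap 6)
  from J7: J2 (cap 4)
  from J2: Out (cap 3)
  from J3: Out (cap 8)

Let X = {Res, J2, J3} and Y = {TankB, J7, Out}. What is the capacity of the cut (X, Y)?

29

Edges leaving {Res, J2, J3}: Res→TankB (12), Res→J7 (6), J2→Out (3), J3→Out (8).
Cut capacity = 12 + 6 + 3 + 8 = 29.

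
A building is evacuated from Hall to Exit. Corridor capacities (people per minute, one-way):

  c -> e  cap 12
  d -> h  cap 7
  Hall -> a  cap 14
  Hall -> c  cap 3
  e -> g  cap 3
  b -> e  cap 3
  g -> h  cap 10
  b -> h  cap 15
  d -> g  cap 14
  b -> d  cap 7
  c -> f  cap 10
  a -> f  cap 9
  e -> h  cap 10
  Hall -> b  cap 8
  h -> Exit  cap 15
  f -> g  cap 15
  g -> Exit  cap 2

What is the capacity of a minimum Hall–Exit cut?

Augment Hall→b→h→Exit: bottleneck 8, flow now 8.
Augment Hall→a→f→g→Exit: bottleneck 2, flow now 10.
Augment Hall→c→e→h→Exit: bottleneck 3, flow now 13.
Augment Hall→a→f→g→h→Exit: bottleneck 4, flow now 17.
No augmenting path remains; maximum flow = 17.
By max-flow min-cut, the minimum cut capacity equals the max flow.
In the residual graph, reachable from Hall: {Hall, a, b, c, d, e, f, g, h}.
Min-cut edges: g→Exit (2), h→Exit (15); capacity 2 + 15 = 17.

17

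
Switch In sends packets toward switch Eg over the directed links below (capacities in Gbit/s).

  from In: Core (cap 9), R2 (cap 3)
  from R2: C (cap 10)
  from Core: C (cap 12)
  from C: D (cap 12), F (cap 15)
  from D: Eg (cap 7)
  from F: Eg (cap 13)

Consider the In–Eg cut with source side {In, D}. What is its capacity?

19

Edges leaving {In, D}: In→R2 (3), In→Core (9), D→Eg (7).
Cut capacity = 3 + 9 + 7 = 19.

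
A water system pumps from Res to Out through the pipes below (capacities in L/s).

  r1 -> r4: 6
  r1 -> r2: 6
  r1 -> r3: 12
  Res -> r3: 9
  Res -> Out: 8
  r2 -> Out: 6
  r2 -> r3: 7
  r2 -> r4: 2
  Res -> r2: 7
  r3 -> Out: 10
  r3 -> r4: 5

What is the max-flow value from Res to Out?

24

Augment Res→Out: bottleneck 8, flow now 8.
Augment Res→r2→Out: bottleneck 6, flow now 14.
Augment Res→r3→Out: bottleneck 9, flow now 23.
Augment Res→r2→r3→Out: bottleneck 1, flow now 24.
No augmenting path remains; maximum flow = 24.
In the residual graph, reachable from Res: {Res}.
Min-cut edges: Res→r2 (7), Res→r3 (9), Res→Out (8); capacity 7 + 9 + 8 = 24.
This cut is saturated, so no flow can exceed 24.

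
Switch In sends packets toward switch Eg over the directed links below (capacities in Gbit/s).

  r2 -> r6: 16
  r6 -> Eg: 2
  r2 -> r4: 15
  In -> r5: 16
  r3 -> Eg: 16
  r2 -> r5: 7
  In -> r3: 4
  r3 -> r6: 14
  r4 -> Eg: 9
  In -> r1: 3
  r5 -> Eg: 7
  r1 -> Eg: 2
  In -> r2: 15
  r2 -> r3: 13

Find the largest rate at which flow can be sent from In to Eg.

28

Augment In→r1→Eg: bottleneck 2, flow now 2.
Augment In→r3→Eg: bottleneck 4, flow now 6.
Augment In→r5→Eg: bottleneck 7, flow now 13.
Augment In→r2→r3→Eg: bottleneck 12, flow now 25.
Augment In→r2→r4→Eg: bottleneck 3, flow now 28.
No augmenting path remains; maximum flow = 28.
In the residual graph, reachable from In: {In, r1, r5}.
Min-cut edges: In→r2 (15), In→r3 (4), r1→Eg (2), r5→Eg (7); capacity 15 + 4 + 2 + 7 = 28.
This cut is saturated, so no flow can exceed 28.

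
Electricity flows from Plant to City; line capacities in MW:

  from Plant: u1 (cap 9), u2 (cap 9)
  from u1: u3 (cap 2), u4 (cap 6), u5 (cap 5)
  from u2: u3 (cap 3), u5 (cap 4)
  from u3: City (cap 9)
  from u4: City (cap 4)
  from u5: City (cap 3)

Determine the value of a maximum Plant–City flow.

Augment Plant→u1→u3→City: bottleneck 2, flow now 2.
Augment Plant→u1→u4→City: bottleneck 4, flow now 6.
Augment Plant→u1→u5→City: bottleneck 3, flow now 9.
Augment Plant→u2→u3→City: bottleneck 3, flow now 12.
No augmenting path remains; maximum flow = 12.
In the residual graph, reachable from Plant: {Plant, u1, u2, u4, u5}.
Min-cut edges: u1→u3 (2), u2→u3 (3), u4→City (4), u5→City (3); capacity 2 + 3 + 4 + 3 = 12.
This cut is saturated, so no flow can exceed 12.

12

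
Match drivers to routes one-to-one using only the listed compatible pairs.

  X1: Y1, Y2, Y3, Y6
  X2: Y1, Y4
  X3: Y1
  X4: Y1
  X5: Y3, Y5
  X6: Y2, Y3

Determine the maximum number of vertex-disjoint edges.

5

Unit-capacity flow: source→left, listed edges, right→sink; max matching = max flow.
Augmenting path X1→Y1 (+1); matched 1.
Augmenting path X2→Y4 (+1); matched 2.
Augmenting path X5→Y3 (+1); matched 3.
Augmenting path X6→Y2 (+1); matched 4.
Augmenting path X3→Y1→X1→Y6 (+1); matched 5.
No augmenting path remains; maximum matching = 5.
König certificate: {X1, X2, X5, X6, Y1} is a vertex cover of size 5 (every listed pair touches it), so no matching can be larger.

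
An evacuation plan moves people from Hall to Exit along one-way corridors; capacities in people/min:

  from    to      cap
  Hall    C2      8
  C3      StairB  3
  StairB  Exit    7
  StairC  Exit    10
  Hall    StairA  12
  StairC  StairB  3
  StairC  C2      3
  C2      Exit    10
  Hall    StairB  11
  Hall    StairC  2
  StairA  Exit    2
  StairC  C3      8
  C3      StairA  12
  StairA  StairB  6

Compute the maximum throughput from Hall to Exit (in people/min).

Augment Hall→StairC→Exit: bottleneck 2, flow now 2.
Augment Hall→C2→Exit: bottleneck 8, flow now 10.
Augment Hall→StairA→Exit: bottleneck 2, flow now 12.
Augment Hall→StairB→Exit: bottleneck 7, flow now 19.
No augmenting path remains; maximum flow = 19.
In the residual graph, reachable from Hall: {Hall, StairA, StairB}.
Min-cut edges: Hall→StairC (2), Hall→C2 (8), StairA→Exit (2), StairB→Exit (7); capacity 2 + 8 + 2 + 7 = 19.
This cut is saturated, so no flow can exceed 19.

19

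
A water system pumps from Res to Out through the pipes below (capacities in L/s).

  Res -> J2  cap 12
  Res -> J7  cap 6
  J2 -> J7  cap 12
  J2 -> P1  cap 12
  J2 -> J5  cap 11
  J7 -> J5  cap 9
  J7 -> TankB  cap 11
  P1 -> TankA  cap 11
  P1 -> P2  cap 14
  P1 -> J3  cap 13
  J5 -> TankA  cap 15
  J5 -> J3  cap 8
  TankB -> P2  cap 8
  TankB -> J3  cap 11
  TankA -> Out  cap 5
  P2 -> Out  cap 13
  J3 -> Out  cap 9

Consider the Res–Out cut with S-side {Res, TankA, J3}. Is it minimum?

No — its capacity is 32, but the minimum cut has capacity 18.

Given cut capacity: 12 + 6 + 5 + 9 = 32.
Augment Res→J2→P1→TankA→Out: bottleneck 5, flow now 5.
Augment Res→J2→P1→P2→Out: bottleneck 7, flow now 12.
Augment Res→J7→J5→J3→Out: bottleneck 6, flow now 18.
No augmenting path remains; maximum flow = 18.
In the residual graph, reachable from Res: {Res}.
Min-cut edges: Res→J2 (12), Res→J7 (6); capacity 12 + 6 = 18.
Cut capacity 32 exceeds the max flow 18, so it is not minimum.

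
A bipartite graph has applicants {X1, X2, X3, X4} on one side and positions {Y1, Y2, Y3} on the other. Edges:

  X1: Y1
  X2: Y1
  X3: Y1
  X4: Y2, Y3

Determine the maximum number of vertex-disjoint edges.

2

Unit-capacity flow: source→left, listed edges, right→sink; max matching = max flow.
Augmenting path X1→Y1 (+1); matched 1.
Augmenting path X4→Y2 (+1); matched 2.
No augmenting path remains; maximum matching = 2.
König certificate: {X4, Y1} is a vertex cover of size 2 (every listed pair touches it), so no matching can be larger.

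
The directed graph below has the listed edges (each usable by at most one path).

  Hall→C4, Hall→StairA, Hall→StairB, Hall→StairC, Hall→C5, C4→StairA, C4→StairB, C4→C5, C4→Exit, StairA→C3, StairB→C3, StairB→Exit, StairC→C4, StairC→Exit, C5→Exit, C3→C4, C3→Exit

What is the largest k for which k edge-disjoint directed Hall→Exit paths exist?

Assign every edge capacity 1; by Menger, the answer equals the max flow.
Path Hall→C4→Exit (+1); total 1.
Path Hall→StairB→Exit (+1); total 2.
Path Hall→StairC→Exit (+1); total 3.
Path Hall→C5→Exit (+1); total 4.
Path Hall→StairA→C3→Exit (+1); total 5.
No residual Hall→Exit path; max flow = 5.
Certifying cut of size 5: {Hall→C4, Hall→C5, Hall→StairA, Hall→StairB, Hall→StairC}.

5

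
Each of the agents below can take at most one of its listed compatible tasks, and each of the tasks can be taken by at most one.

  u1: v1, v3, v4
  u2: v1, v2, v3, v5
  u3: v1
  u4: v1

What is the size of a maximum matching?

Unit-capacity flow: source→left, listed edges, right→sink; max matching = max flow.
Augmenting path u1→v1 (+1); matched 1.
Augmenting path u2→v2 (+1); matched 2.
Augmenting path u3→v1→u1→v3 (+1); matched 3.
No augmenting path remains; maximum matching = 3.
König certificate: {u1, u2, v1} is a vertex cover of size 3 (every listed pair touches it), so no matching can be larger.

3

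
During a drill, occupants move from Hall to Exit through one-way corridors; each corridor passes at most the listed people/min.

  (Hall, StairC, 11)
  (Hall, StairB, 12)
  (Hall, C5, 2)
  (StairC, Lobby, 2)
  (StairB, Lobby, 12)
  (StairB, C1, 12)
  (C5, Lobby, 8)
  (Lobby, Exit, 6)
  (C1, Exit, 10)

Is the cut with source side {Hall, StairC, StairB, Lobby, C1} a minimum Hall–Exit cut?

No — its capacity is 18, but the minimum cut has capacity 16.

Given cut capacity: 2 + 6 + 10 = 18.
Augment Hall→StairC→Lobby→Exit: bottleneck 2, flow now 2.
Augment Hall→StairB→Lobby→Exit: bottleneck 4, flow now 6.
Augment Hall→StairB→C1→Exit: bottleneck 8, flow now 14.
Augment Hall→C5→Lobby→StairB→C1→Exit: bottleneck 2, flow now 16. (uses reverse residual edge)
No augmenting path remains; maximum flow = 16.
In the residual graph, reachable from Hall: {Hall, StairC}.
Min-cut edges: Hall→StairB (12), Hall→C5 (2), StairC→Lobby (2); capacity 12 + 2 + 2 = 16.
Cut capacity 18 exceeds the max flow 16, so it is not minimum.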